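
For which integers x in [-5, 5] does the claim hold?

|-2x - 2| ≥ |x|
Holds for: {-5, -4, -3, -2, 0, 1, 2, 3, 4, 5}
Fails for: {-1}

Answer: {-5, -4, -3, -2, 0, 1, 2, 3, 4, 5}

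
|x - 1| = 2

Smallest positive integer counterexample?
Testing positive integers:
x = 1: LHS = |1 - 1| = |0| = 0; 0 = 2 — FAILS  ← smallest positive counterexample

Answer: x = 1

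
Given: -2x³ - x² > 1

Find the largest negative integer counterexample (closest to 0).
Testing negative integers from -1 downward:
x = -1: LHS = -2·(-1)³ - (-1)² = 1; 1 > 1 — FAILS  ← closest negative counterexample to 0

Answer: x = -1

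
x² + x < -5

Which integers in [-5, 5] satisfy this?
Over all integers in [-5, 5], LHS − RHS is smallest at x = 0, where it equals 5:
x = 0: LHS = 0² + 0 = 0; 0 < -5 — FAILS
At the ends of the range:
x = -5: LHS = (-5)² + (-5) = 20; 20 < -5 — FAILS
x = 5: LHS = 5² + 5 = 30; 30 < -5 — FAILS
Hence LHS − RHS is never negative, i.e. LHS ≥ RHS throughout, so the claimed relation (<) fails for every integer in [-5, 5].

Answer: None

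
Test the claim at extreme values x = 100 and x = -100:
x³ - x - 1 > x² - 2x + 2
x = 100: LHS = 100³ - 100 - 1 = 999899, RHS = 100² - 2·100 + 2 = 9802; 999899 > 9802 — holds
x = -100: LHS = (-100)³ - (-100) - 1 = -999901, RHS = (-100)² - 2·(-100) + 2 = 10202; -999901 > 10202 — FAILS

Answer: Partially: holds for x = 100, fails for x = -100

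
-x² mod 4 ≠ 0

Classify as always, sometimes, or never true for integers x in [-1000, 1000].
Holds at x = 1: LHS = (-1²) mod 4 = (-1) mod 4 = 3; 3 ≠ 0 — holds
Fails at x = 0: LHS = (-0²) mod 4 = 0 mod 4 = 0; 0 ≠ 0 — FAILS
It is satisfied by some integers in the range but not all.

Answer: Sometimes true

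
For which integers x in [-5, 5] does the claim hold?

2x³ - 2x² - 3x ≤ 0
Holds for: {-5, -4, -3, -2, -1, 0, 1}
Fails for: {2, 3, 4, 5}

Answer: {-5, -4, -3, -2, -1, 0, 1}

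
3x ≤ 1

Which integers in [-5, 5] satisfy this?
Holds for: {-5, -4, -3, -2, -1, 0}
Fails for: {1, 2, 3, 4, 5}

Answer: {-5, -4, -3, -2, -1, 0}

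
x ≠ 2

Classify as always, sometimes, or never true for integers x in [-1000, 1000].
Holds at x = 0: 0 ≠ 2 — holds
Fails at x = 2: 2 ≠ 2 — FAILS
It is satisfied by some integers in the range but not all.

Answer: Sometimes true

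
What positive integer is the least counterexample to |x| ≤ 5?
Testing positive integers:
x = 1: LHS = |1| = 1; 1 ≤ 5 — holds
x = 2: LHS = |2| = 2; 2 ≤ 5 — holds
x = 3: LHS = |3| = 3; 3 ≤ 5 — holds
x = 4: LHS = |4| = 4; 4 ≤ 5 — holds
x = 5: LHS = |5| = 5; 5 ≤ 5 — holds
x = 6: LHS = |6| = 6; 6 ≤ 5 — FAILS  ← smallest positive counterexample

Answer: x = 6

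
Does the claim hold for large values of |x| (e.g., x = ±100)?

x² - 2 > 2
x = 100: LHS = 100² - 2 = 9998; 9998 > 2 — holds
x = -100: LHS = (-100)² - 2 = 9998; 9998 > 2 — holds

Answer: Yes, holds for both x = 100 and x = -100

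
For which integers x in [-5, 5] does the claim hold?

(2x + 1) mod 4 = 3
Holds for: {-5, -3, -1, 1, 3, 5}
Fails for: {-4, -2, 0, 2, 4}

Answer: {-5, -3, -1, 1, 3, 5}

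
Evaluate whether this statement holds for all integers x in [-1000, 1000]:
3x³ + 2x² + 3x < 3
The claim fails at x = 1:
x = 1: LHS = 3·1³ + 2·1² + 3·1 = 8; 8 < 3 — FAILS

Because a single integer refutes it, the statement is false.

Answer: False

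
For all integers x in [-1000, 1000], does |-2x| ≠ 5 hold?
Track d = LHS − RHS over the integers in [-1000, 1000]. Equality would need d = 0, but d changes sign only between consecutive integers, jumping over 0:
x = -3: LHS = |-2·(-3)| = |6| = 6; 6 ≠ 5 — holds  (d = 1)
x = -2: LHS = |-2·(-2)| = |4| = 4; 4 ≠ 5 — holds  (d = -1)
x = 2: LHS = |-2·2| = |-4| = 4; 4 ≠ 5 — holds  (d = -1)
x = 3: LHS = |-2·3| = |-6| = 6; 6 ≠ 5 — holds  (d = 1)
Away from these crossings d keeps a constant sign, and checking every integer in [-1000, 1000] confirms d ≠ 0 throughout. Hence the two sides are never equal, so the relation holds for every integer in [-1000, 1000].

No counterexample exists.

Answer: True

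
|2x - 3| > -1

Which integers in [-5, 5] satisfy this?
An absolute value is never negative, so the left side is ≥ 0 for every x, while the right side is -1. Tightest case in [-5, 5] is x = 1:
x = 1: LHS = |2·1 - 3| = |-1| = 1; 1 > -1 — holds
Hence LHS − RHS is never zero or negative, i.e. LHS > RHS throughout, so the relation holds for every integer in [-5, 5].

Answer: All integers in [-5, 5]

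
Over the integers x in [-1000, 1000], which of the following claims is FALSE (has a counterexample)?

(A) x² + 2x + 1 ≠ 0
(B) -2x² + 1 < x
(A) x = -1: LHS = (-1)² + 2·(-1) + 1 = 0; 0 ≠ 0 — FAILS
(B) x = 0: LHS = -2·0² + 1 = 1; 1 < 0 — FAILS

Answer: Both A and B are false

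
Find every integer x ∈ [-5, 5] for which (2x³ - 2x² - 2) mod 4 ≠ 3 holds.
For a polynomial with integer coefficients, its value mod 4 depends only on x mod 4, so it suffices to check one representative of each residue class, x = 0, 1, 2, 3:
x = 0: LHS = (2·0³ - 2·0² - 2) mod 4 = (-2) mod 4 = 2; 2 ≠ 3 — holds
x = 1: LHS = (2·1³ - 2·1² - 2) mod 4 = (-2) mod 4 = 2; 2 ≠ 3 — holds
x = 2: LHS = (2·2³ - 2·2² - 2) mod 4 = 6 mod 4 = 2; 2 ≠ 3 — holds
x = 3: LHS = (2·3³ - 2·3² - 2) mod 4 = 34 mod 4 = 2; 2 ≠ 3 — holds
The relation holds in every residue class, so the relation holds for every integer in [-5, 5].

Answer: All integers in [-5, 5]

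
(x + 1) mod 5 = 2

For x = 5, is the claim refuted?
Substitute x = 5 into the relation:
x = 5: LHS = (5 + 1) mod 5 = 6 mod 5 = 1; 1 = 2 — FAILS

Since the claim fails at x = 5, this value is a counterexample.

Answer: Yes, x = 5 is a counterexample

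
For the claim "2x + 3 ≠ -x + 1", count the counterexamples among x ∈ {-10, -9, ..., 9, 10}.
Track d = LHS − RHS over the integers in [-10, 10]. Equality would need d = 0, but d changes sign only between consecutive integers, jumping over 0:
x = -1: LHS = 2·(-1) + 3 = 1, RHS = -(-1) + 1 = 2; 1 ≠ 2 — holds  (d = -1)
x = 0: LHS = 2·0 + 3 = 3, RHS = -0 + 1 = 1; 3 ≠ 1 — holds  (d = 2)
Away from these crossings d keeps a constant sign, and checking every integer in [-10, 10] confirms d ≠ 0 throughout. Hence the two sides are never equal, so the relation holds for every integer in [-10, 10].

No counterexample appears in that range.

Answer: 0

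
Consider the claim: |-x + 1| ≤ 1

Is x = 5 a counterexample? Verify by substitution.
Substitute x = 5 into the relation:
x = 5: LHS = |-5 + 1| = |-4| = 4; 4 ≤ 1 — FAILS

Since the claim fails at x = 5, this value is a counterexample.

Answer: Yes, x = 5 is a counterexample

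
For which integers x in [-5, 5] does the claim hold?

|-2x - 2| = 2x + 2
Holds for: {-1, 0, 1, 2, 3, 4, 5}
Fails for: {-5, -4, -3, -2}

Answer: {-1, 0, 1, 2, 3, 4, 5}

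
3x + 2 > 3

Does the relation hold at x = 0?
x = 0: LHS = 3·0 + 2 = 2; 2 > 3 — FAILS

The relation fails at x = 0, so x = 0 is a counterexample.

Answer: No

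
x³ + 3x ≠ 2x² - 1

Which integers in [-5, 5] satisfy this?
Track d = LHS − RHS over the integers in [-5, 5]. Equality would need d = 0, but d changes sign only between consecutive integers, jumping over 0:
x = -1: LHS = (-1)³ + 3·(-1) = -4, RHS = 2·(-1)² - 1 = 1; -4 ≠ 1 — holds  (d = -5)
x = 0: LHS = 0³ + 3·0 = 0, RHS = 2·0² - 1 = -1; 0 ≠ -1 — holds  (d = 1)
Away from these crossings d keeps a constant sign, and checking every integer in [-5, 5] confirms d ≠ 0 throughout. Hence the two sides are never equal, so the relation holds for every integer in [-5, 5].

Answer: All integers in [-5, 5]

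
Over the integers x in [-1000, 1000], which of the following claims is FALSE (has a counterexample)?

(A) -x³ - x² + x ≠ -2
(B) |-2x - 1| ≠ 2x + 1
(A) Track d = LHS − RHS over the integers in [-1000, 1000]. Equality would need d = 0, but d changes sign only between consecutive integers, jumping over 0:
x = 1: LHS = -1³ - 1² + 1 = -1; -1 ≠ -2 — holds  (d = 1)
x = 2: LHS = -2³ - 2² + 2 = -10; -10 ≠ -2 — holds  (d = -8)
Away from these crossings d keeps a constant sign, and checking every integer in [-1000, 1000] confirms d ≠ 0 throughout. Hence the two sides are never equal, so the relation holds for every integer in [-1000, 1000].

(B) x = 0: LHS = |-2·0 - 1| = |-1| = 1, RHS = 2·0 + 1 = 1; 1 ≠ 1 — FAILS

Only (B) has a counterexample.

Answer: B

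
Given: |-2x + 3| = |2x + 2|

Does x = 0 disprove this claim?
Substitute x = 0 into the relation:
x = 0: LHS = |-2·0 + 3| = |3| = 3, RHS = |2·0 + 2| = |2| = 2; 3 = 2 — FAILS

Since the claim fails at x = 0, this value is a counterexample.

Answer: Yes, x = 0 is a counterexample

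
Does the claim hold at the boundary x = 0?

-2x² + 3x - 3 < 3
x = 0: LHS = -2·0² + 3·0 - 3 = -3; -3 < 3 — holds

The relation is satisfied at x = 0.

Answer: Yes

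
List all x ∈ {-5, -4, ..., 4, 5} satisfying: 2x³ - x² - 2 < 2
Holds for: {-5, -4, -3, -2, -1, 0, 1}
Fails for: {2, 3, 4, 5}

Answer: {-5, -4, -3, -2, -1, 0, 1}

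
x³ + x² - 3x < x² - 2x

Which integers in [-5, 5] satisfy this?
Holds for: {-5, -4, -3, -2}
Fails for: {-1, 0, 1, 2, 3, 4, 5}

Answer: {-5, -4, -3, -2}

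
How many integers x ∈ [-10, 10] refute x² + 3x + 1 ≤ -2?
Counterexamples in [-10, 10]: {-10, -9, -8, -7, -6, -5, -4, -3, -2, -1, 0, 1, 2, 3, 4, 5, 6, 7, 8, 9, 10}.

Counting them gives 21 values.

Answer: 21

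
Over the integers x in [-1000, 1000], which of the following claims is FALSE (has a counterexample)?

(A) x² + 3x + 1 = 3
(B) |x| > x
(A) x = 0: LHS = 0² + 3·0 + 1 = 1; 1 = 3 — FAILS
(B) x = 0: LHS = |0| = 0; 0 > 0 — FAILS

Answer: Both A and B are false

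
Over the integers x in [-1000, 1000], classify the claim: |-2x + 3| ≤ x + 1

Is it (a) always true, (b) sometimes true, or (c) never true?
Holds at x = 1: LHS = |-2·1 + 3| = |1| = 1, RHS = 1 + 1 = 2; 1 ≤ 2 — holds
Fails at x = 0: LHS = |-2·0 + 3| = |3| = 3, RHS = 0 + 1 = 1; 3 ≤ 1 — FAILS
It is satisfied by some integers in the range but not all.

Answer: Sometimes true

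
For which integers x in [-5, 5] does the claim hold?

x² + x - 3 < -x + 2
Holds for: {-3, -2, -1, 0, 1}
Fails for: {-5, -4, 2, 3, 4, 5}

Answer: {-3, -2, -1, 0, 1}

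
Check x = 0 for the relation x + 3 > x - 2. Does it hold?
x = 0: LHS = 0 + 3 = 3, RHS = 0 - 2 = -2; 3 > -2 — holds

The relation is satisfied at x = 0.

Answer: Yes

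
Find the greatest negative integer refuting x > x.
Testing negative integers from -1 downward:
x = -1: -1 > -1 — FAILS  ← closest negative counterexample to 0

Answer: x = -1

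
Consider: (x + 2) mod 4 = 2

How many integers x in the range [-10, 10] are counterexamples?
Counterexamples in [-10, 10]: {-10, -9, -7, -6, -5, -3, -2, -1, 1, 2, 3, 5, 6, 7, 9, 10}.

Counting them gives 16 values.

Answer: 16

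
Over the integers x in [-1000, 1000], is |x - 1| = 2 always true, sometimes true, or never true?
Holds at x = -1: LHS = |(-1) - 1| = |-2| = 2; 2 = 2 — holds
Fails at x = 0: LHS = |0 - 1| = |-1| = 1; 1 = 2 — FAILS
It is satisfied by some integers in the range but not all.

Answer: Sometimes true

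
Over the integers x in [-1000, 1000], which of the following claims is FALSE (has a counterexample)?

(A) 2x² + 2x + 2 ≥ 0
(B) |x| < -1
(A) Over all integers in [-1000, 1000], LHS − RHS is smallest at x = 0, where it equals 2:
x = 0: LHS = 2·0² + 2·0 + 2 = 2; 2 ≥ 0 — holds
At the ends of the range:
x = -1000: LHS = 2·(-1000)² + 2·(-1000) + 2 = 1998002; 1998002 ≥ 0 — holds
x = 1000: LHS = 2·1000² + 2·1000 + 2 = 2002002; 2002002 ≥ 0 — holds
Hence LHS − RHS is never negative, i.e. LHS ≥ RHS throughout, so the relation holds for every integer in [-1000, 1000].

(B) x = 0: LHS = |0| = 0; 0 < -1 — FAILS

Only (B) has a counterexample.

Answer: B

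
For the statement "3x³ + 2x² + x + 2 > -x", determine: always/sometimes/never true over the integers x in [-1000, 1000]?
Holds at x = 0: LHS = 3·0³ + 2·0² + 0 + 2 = 2, RHS = -0 = 0; 2 > 0 — holds
Fails at x = -1: LHS = 3·(-1)³ + 2·(-1)² + (-1) + 2 = 0, RHS = -(-1) = 1; 0 > 1 — FAILS
It is satisfied by some integers in the range but not all.

Answer: Sometimes true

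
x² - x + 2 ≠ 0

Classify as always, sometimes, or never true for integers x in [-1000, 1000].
Over all integers in [-1000, 1000], LHS − RHS is always positive; it is smallest at x = 0, where it equals 2:
x = 0: LHS = 0² - 0 + 2 = 2; 2 ≠ 0 — holds
At the ends of the range:
x = -1000: LHS = (-1000)² - (-1000) + 2 = 1001002; 1001002 ≠ 0 — holds
x = 1000: LHS = 1000² - 1000 + 2 = 999002; 999002 ≠ 0 — holds
Hence LHS − RHS is never 0, i.e. the two sides are never equal, so the relation holds for every integer in [-1000, 1000].

No counterexample exists.

Answer: Always true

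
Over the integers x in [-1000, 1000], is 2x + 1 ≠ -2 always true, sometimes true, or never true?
Track d = LHS − RHS over the integers in [-1000, 1000]. Equality would need d = 0, but d changes sign only between consecutive integers, jumping over 0:
x = -2: LHS = 2·(-2) + 1 = -3; -3 ≠ -2 — holds  (d = -1)
x = -1: LHS = 2·(-1) + 1 = -1; -1 ≠ -2 — holds  (d = 1)
Away from these crossings d keeps a constant sign, and checking every integer in [-1000, 1000] confirms d ≠ 0 throughout. Hence the two sides are never equal, so the relation holds for every integer in [-1000, 1000].

No counterexample exists.

Answer: Always true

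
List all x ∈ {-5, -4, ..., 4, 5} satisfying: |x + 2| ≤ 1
Holds for: {-3, -2, -1}
Fails for: {-5, -4, 0, 1, 2, 3, 4, 5}

Answer: {-3, -2, -1}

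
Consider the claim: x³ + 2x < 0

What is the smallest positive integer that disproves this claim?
Testing positive integers:
x = 1: LHS = 1³ + 2·1 = 3; 3 < 0 — FAILS  ← smallest positive counterexample

Answer: x = 1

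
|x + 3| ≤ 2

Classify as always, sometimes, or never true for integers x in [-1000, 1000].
Holds at x = -1: LHS = |(-1) + 3| = |2| = 2; 2 ≤ 2 — holds
Fails at x = 0: LHS = |0 + 3| = |3| = 3; 3 ≤ 2 — FAILS
It is satisfied by some integers in the range but not all.

Answer: Sometimes true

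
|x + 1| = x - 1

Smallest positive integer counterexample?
Testing positive integers:
x = 1: LHS = |1 + 1| = |2| = 2, RHS = 1 - 1 = 0; 2 = 0 — FAILS  ← smallest positive counterexample

Answer: x = 1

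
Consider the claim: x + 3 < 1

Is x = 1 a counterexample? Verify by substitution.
Substitute x = 1 into the relation:
x = 1: LHS = 1 + 3 = 4; 4 < 1 — FAILS

Since the claim fails at x = 1, this value is a counterexample.

Answer: Yes, x = 1 is a counterexample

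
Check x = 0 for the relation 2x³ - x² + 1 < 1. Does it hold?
x = 0: LHS = 2·0³ - 0² + 1 = 1; 1 < 1 — FAILS

The relation fails at x = 0, so x = 0 is a counterexample.

Answer: No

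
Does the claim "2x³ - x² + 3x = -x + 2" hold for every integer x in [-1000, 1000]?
The claim fails at x = 0:
x = 0: LHS = 2·0³ - 0² + 3·0 = 0, RHS = -0 + 2 = 2; 0 = 2 — FAILS

Because a single integer refutes it, the statement is false.

Answer: False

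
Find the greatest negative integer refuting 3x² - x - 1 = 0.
Testing negative integers from -1 downward:
x = -1: LHS = 3·(-1)² - (-1) - 1 = 3; 3 = 0 — FAILS  ← closest negative counterexample to 0

Answer: x = -1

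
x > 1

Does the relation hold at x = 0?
x = 0: 0 > 1 — FAILS

The relation fails at x = 0, so x = 0 is a counterexample.

Answer: No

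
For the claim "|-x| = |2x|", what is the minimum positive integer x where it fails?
Testing positive integers:
x = 1: LHS = |-1| = 1, RHS = |2·1| = |2| = 2; 1 = 2 — FAILS  ← smallest positive counterexample

Answer: x = 1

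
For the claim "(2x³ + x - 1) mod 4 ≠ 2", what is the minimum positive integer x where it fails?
Testing positive integers:
x = 1: LHS = (2·1³ + 1 - 1) mod 4 = 2 mod 4 = 2; 2 ≠ 2 — FAILS  ← smallest positive counterexample

Answer: x = 1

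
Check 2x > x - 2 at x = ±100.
x = 100: LHS = 2·100 = 200, RHS = 100 - 2 = 98; 200 > 98 — holds
x = -100: LHS = 2·(-100) = -200, RHS = (-100) - 2 = -102; -200 > -102 — FAILS

Answer: Partially: holds for x = 100, fails for x = -100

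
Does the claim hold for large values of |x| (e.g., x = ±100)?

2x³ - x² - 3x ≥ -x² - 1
x = 100: LHS = 2·100³ - 100² - 3·100 = 1989700, RHS = -100² - 1 = -10001; 1989700 ≥ -10001 — holds
x = -100: LHS = 2·(-100)³ - (-100)² - 3·(-100) = -2009700, RHS = -(-100)² - 1 = -10001; -2009700 ≥ -10001 — FAILS

Answer: Partially: holds for x = 100, fails for x = -100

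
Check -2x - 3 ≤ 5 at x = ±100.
x = 100: LHS = -2·100 - 3 = -203; -203 ≤ 5 — holds
x = -100: LHS = -2·(-100) - 3 = 197; 197 ≤ 5 — FAILS

Answer: Partially: holds for x = 100, fails for x = -100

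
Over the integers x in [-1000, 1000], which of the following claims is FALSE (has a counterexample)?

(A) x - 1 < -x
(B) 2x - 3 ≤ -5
(A) x = 1: LHS = 1 - 1 = 0; 0 < -1 — FAILS
(B) x = 0: LHS = 2·0 - 3 = -3; -3 ≤ -5 — FAILS

Answer: Both A and B are false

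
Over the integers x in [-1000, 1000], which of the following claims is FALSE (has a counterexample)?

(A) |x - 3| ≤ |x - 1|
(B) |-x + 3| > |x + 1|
(A) x = 0: LHS = |0 - 3| = |-3| = 3, RHS = |0 - 1| = |-1| = 1; 3 ≤ 1 — FAILS
(B) x = 1: LHS = |-1 + 3| = |2| = 2, RHS = |1 + 1| = |2| = 2; 2 > 2 — FAILS

Answer: Both A and B are false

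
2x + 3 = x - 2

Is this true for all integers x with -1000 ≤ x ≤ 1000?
The claim fails at x = 0:
x = 0: LHS = 2·0 + 3 = 3, RHS = 0 - 2 = -2; 3 = -2 — FAILS

Because a single integer refutes it, the statement is false.

Answer: False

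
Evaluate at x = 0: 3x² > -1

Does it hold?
x = 0: LHS = 3·0² = 0; 0 > -1 — holds

The relation is satisfied at x = 0.

Answer: Yes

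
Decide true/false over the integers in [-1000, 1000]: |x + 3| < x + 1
The claim fails at x = 0:
x = 0: LHS = |0 + 3| = |3| = 3, RHS = 0 + 1 = 1; 3 < 1 — FAILS

Because a single integer refutes it, the statement is false.

Answer: False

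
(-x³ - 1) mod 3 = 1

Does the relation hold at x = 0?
x = 0: LHS = (-0³ - 1) mod 3 = (-1) mod 3 = 2; 2 = 1 — FAILS

The relation fails at x = 0, so x = 0 is a counterexample.

Answer: No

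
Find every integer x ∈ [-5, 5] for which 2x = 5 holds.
Track d = LHS − RHS over the integers in [-5, 5]. Equality would need d = 0, but d changes sign only between consecutive integers, jumping over 0:
x = 2: LHS = 2·2 = 4; 4 = 5 — FAILS  (d = -1)
x = 3: LHS = 2·3 = 6; 6 = 5 — FAILS  (d = 1)
Away from these crossings d keeps a constant sign, and checking every integer in [-5, 5] confirms d ≠ 0 throughout. Hence the two sides are never equal, so the claimed relation (=) fails for every integer in [-5, 5].

Answer: None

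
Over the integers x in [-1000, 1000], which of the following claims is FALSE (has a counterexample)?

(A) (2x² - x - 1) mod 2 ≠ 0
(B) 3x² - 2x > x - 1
(A) x = 1: LHS = (2·1² - 1 - 1) mod 2 = 0 mod 2 = 0; 0 ≠ 0 — FAILS

(B) Over all integers in [-1000, 1000], LHS − RHS is smallest at x = 0, where it equals 1:
x = 0: LHS = 3·0² - 2·0 = 0, RHS = 0 - 1 = -1; 0 > -1 — holds
At the ends of the range:
x = -1000: LHS = 3·(-1000)² - 2·(-1000) = 3002000, RHS = (-1000) - 1 = -1001; 3002000 > -1001 — holds
x = 1000: LHS = 3·1000² - 2·1000 = 2998000, RHS = 1000 - 1 = 999; 2998000 > 999 — holds
Hence LHS − RHS is never zero or negative, i.e. LHS > RHS throughout, so the relation holds for every integer in [-1000, 1000].

Only (A) has a counterexample.

Answer: A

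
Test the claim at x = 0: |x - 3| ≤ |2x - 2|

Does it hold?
x = 0: LHS = |0 - 3| = |-3| = 3, RHS = |2·0 - 2| = |-2| = 2; 3 ≤ 2 — FAILS

The relation fails at x = 0, so x = 0 is a counterexample.

Answer: No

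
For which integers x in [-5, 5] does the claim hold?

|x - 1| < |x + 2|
Holds for: {0, 1, 2, 3, 4, 5}
Fails for: {-5, -4, -3, -2, -1}

Answer: {0, 1, 2, 3, 4, 5}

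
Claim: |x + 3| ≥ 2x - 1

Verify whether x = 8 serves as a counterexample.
Substitute x = 8 into the relation:
x = 8: LHS = |8 + 3| = |11| = 11, RHS = 2·8 - 1 = 15; 11 ≥ 15 — FAILS

Since the claim fails at x = 8, this value is a counterexample.

Answer: Yes, x = 8 is a counterexample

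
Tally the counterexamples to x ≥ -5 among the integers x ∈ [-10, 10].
Counterexamples in [-10, 10]: {-10, -9, -8, -7, -6}.

Counting them gives 5 values.

Answer: 5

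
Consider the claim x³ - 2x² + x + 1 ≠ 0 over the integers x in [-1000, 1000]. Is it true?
Track d = LHS − RHS over the integers in [-1000, 1000]. Equality would need d = 0, but d changes sign only between consecutive integers, jumping over 0:
x = -1: LHS = (-1)³ - 2·(-1)² + (-1) + 1 = -3; -3 ≠ 0 — holds  (d = -3)
x = 0: LHS = 0³ - 2·0² + 0 + 1 = 1; 1 ≠ 0 — holds  (d = 1)
Away from these crossings d keeps a constant sign, and checking every integer in [-1000, 1000] confirms d ≠ 0 throughout. Hence the two sides are never equal, so the relation holds for every integer in [-1000, 1000].

No counterexample exists.

Answer: True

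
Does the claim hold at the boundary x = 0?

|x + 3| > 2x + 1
x = 0: LHS = |0 + 3| = |3| = 3, RHS = 2·0 + 1 = 1; 3 > 1 — holds

The relation is satisfied at x = 0.

Answer: Yes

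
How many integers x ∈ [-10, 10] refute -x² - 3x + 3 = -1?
Counterexamples in [-10, 10]: {-10, -9, -8, -7, -6, -5, -3, -2, -1, 0, 2, 3, 4, 5, 6, 7, 8, 9, 10}.

Counting them gives 19 values.

Answer: 19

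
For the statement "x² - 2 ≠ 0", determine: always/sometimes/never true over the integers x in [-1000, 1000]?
Track d = LHS − RHS over the integers in [-1000, 1000]. Equality would need d = 0, but d changes sign only between consecutive integers, jumping over 0:
x = -2: LHS = (-2)² - 2 = 2; 2 ≠ 0 — holds  (d = 2)
x = -1: LHS = (-1)² - 2 = -1; -1 ≠ 0 — holds  (d = -1)
x = 1: LHS = 1² - 2 = -1; -1 ≠ 0 — holds  (d = -1)
x = 2: LHS = 2² - 2 = 2; 2 ≠ 0 — holds  (d = 2)
Away from these crossings d keeps a constant sign, and checking every integer in [-1000, 1000] confirms d ≠ 0 throughout. Hence the two sides are never equal, so the relation holds for every integer in [-1000, 1000].

No counterexample exists.

Answer: Always true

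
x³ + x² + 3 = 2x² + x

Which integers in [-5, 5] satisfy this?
Track d = LHS − RHS over the integers in [-5, 5]. Equality would need d = 0, but d changes sign only between consecutive integers, jumping over 0:
x = -2: LHS = (-2)³ + (-2)² + 3 = -1, RHS = 2·(-2)² + (-2) = 6; -1 = 6 — FAILS  (d = -7)
x = -1: LHS = (-1)³ + (-1)² + 3 = 3, RHS = 2·(-1)² + (-1) = 1; 3 = 1 — FAILS  (d = 2)
Away from these crossings d keeps a constant sign, and checking every integer in [-5, 5] confirms d ≠ 0 throughout. Hence the two sides are never equal, so the claimed relation (=) fails for every integer in [-5, 5].

Answer: None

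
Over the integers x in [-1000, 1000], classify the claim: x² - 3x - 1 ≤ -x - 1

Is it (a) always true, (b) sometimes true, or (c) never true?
Holds at x = 0: LHS = 0² - 3·0 - 1 = -1, RHS = -0 - 1 = -1; -1 ≤ -1 — holds
Fails at x = -1: LHS = (-1)² - 3·(-1) - 1 = 3, RHS = -(-1) - 1 = 0; 3 ≤ 0 — FAILS
It is satisfied by some integers in the range but not all.

Answer: Sometimes true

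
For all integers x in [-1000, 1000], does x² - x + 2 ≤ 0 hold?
The claim fails at x = 0:
x = 0: LHS = 0² - 0 + 2 = 2; 2 ≤ 0 — FAILS

Because a single integer refutes it, the statement is false.

Answer: False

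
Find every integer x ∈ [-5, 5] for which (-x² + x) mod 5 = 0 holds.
Holds for: {-5, -4, 0, 1, 5}
Fails for: {-3, -2, -1, 2, 3, 4}

Answer: {-5, -4, 0, 1, 5}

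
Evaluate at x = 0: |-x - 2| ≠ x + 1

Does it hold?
x = 0: LHS = |-0 - 2| = |-2| = 2, RHS = 0 + 1 = 1; 2 ≠ 1 — holds

The relation is satisfied at x = 0.

Answer: Yes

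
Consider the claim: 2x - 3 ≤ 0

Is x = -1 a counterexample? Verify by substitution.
Substitute x = -1 into the relation:
x = -1: LHS = 2·(-1) - 3 = -5; -5 ≤ 0 — holds

The claim holds here, so x = -1 is not a counterexample. (A counterexample exists elsewhere, e.g. x = 2.)

Answer: No, x = -1 is not a counterexample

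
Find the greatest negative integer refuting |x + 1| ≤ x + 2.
Testing negative integers from -1 downward:
x = -1: LHS = |(-1) + 1| = |0| = 0, RHS = (-1) + 2 = 1; 0 ≤ 1 — holds
x = -2: LHS = |(-2) + 1| = |-1| = 1, RHS = (-2) + 2 = 0; 1 ≤ 0 — FAILS  ← closest negative counterexample to 0

Answer: x = -2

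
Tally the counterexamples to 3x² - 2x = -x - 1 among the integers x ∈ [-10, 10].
Counterexamples in [-10, 10]: {-10, -9, -8, -7, -6, -5, -4, -3, -2, -1, 0, 1, 2, 3, 4, 5, 6, 7, 8, 9, 10}.

Counting them gives 21 values.

Answer: 21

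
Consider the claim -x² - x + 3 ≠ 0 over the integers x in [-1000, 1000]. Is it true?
Track d = LHS − RHS over the integers in [-1000, 1000]. Equality would need d = 0, but d changes sign only between consecutive integers, jumping over 0:
x = -3: LHS = -(-3)² - (-3) + 3 = -3; -3 ≠ 0 — holds  (d = -3)
x = -2: LHS = -(-2)² - (-2) + 3 = 1; 1 ≠ 0 — holds  (d = 1)
x = 1: LHS = -1² - 1 + 3 = 1; 1 ≠ 0 — holds  (d = 1)
x = 2: LHS = -2² - 2 + 3 = -3; -3 ≠ 0 — holds  (d = -3)
Away from these crossings d keeps a constant sign, and checking every integer in [-1000, 1000] confirms d ≠ 0 throughout. Hence the two sides are never equal, so the relation holds for every integer in [-1000, 1000].

No counterexample exists.

Answer: True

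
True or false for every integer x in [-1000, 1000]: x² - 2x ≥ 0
The claim fails at x = 1:
x = 1: LHS = 1² - 2·1 = -1; -1 ≥ 0 — FAILS

Because a single integer refutes it, the statement is false.

Answer: False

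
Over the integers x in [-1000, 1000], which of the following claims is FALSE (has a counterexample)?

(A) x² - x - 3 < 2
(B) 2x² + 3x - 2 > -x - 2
(A) x = -2: LHS = (-2)² - (-2) - 3 = 3; 3 < 2 — FAILS
(B) x = 0: LHS = 2·0² + 3·0 - 2 = -2, RHS = -0 - 2 = -2; -2 > -2 — FAILS

Answer: Both A and B are false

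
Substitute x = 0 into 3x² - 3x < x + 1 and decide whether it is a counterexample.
Substitute x = 0 into the relation:
x = 0: LHS = 3·0² - 3·0 = 0, RHS = 0 + 1 = 1; 0 < 1 — holds

The claim holds here, so x = 0 is not a counterexample. (A counterexample exists elsewhere, e.g. x = -1.)

Answer: No, x = 0 is not a counterexample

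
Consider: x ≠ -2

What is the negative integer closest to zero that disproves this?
Testing negative integers from -1 downward:
x = -1: -1 ≠ -2 — holds
x = -2: -2 ≠ -2 — FAILS  ← closest negative counterexample to 0

Answer: x = -2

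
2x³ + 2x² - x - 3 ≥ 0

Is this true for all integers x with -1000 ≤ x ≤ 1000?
The claim fails at x = 0:
x = 0: LHS = 2·0³ + 2·0² - 0 - 3 = -3; -3 ≥ 0 — FAILS

Because a single integer refutes it, the statement is false.

Answer: False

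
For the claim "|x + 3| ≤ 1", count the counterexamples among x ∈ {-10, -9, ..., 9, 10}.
Counterexamples in [-10, 10]: {-10, -9, -8, -7, -6, -5, -1, 0, 1, 2, 3, 4, 5, 6, 7, 8, 9, 10}.

Counting them gives 18 values.

Answer: 18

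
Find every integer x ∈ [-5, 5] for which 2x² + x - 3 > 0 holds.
Holds for: {-5, -4, -3, -2, 2, 3, 4, 5}
Fails for: {-1, 0, 1}

Answer: {-5, -4, -3, -2, 2, 3, 4, 5}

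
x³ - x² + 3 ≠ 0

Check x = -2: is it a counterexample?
Substitute x = -2 into the relation:
x = -2: LHS = (-2)³ - (-2)² + 3 = -9; -9 ≠ 0 — holds

The relation holds at x = -2, so it is not a counterexample.

Answer: No, x = -2 is not a counterexample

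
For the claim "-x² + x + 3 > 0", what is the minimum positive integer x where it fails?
Testing positive integers:
x = 1: LHS = -1² + 1 + 3 = 3; 3 > 0 — holds
x = 2: LHS = -2² + 2 + 3 = 1; 1 > 0 — holds
x = 3: LHS = -3² + 3 + 3 = -3; -3 > 0 — FAILS  ← smallest positive counterexample

Answer: x = 3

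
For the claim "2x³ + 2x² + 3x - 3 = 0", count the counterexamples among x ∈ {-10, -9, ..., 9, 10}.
Counterexamples in [-10, 10]: {-10, -9, -8, -7, -6, -5, -4, -3, -2, -1, 0, 1, 2, 3, 4, 5, 6, 7, 8, 9, 10}.

Counting them gives 21 values.

Answer: 21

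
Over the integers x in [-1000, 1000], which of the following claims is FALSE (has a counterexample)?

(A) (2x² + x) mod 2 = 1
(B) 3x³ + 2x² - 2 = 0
(A) x = 0: LHS = (2·0² + 0) mod 2 = 0 mod 2 = 0; 0 = 1 — FAILS
(B) x = 0: LHS = 3·0³ + 2·0² - 2 = -2; -2 = 0 — FAILS

Answer: Both A and B are false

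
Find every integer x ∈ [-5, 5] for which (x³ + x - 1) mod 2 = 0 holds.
For a polynomial with integer coefficients, its value mod 2 depends only on x mod 2, so it suffices to check one representative of each residue class, x = 0, 1:
x = 0: LHS = (0³ + 0 - 1) mod 2 = (-1) mod 2 = 1; 1 = 0 — FAILS
x = 1: LHS = (1³ + 1 - 1) mod 2 = 1 mod 2 = 1; 1 = 0 — FAILS
The relation fails in every residue class, so the claimed relation (=) fails for every integer in [-5, 5].

Answer: None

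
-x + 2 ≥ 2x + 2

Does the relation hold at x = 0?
x = 0: LHS = -0 + 2 = 2, RHS = 2·0 + 2 = 2; 2 ≥ 2 — holds

The relation is satisfied at x = 0.

Answer: Yes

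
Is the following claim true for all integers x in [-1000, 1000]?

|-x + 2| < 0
The claim fails at x = 0:
x = 0: LHS = |-0 + 2| = |2| = 2; 2 < 0 — FAILS

Because a single integer refutes it, the statement is false.

Answer: False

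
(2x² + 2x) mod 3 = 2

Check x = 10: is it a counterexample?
Substitute x = 10 into the relation:
x = 10: LHS = (2·10² + 2·10) mod 3 = 220 mod 3 = 1; 1 = 2 — FAILS

Since the claim fails at x = 10, this value is a counterexample.

Answer: Yes, x = 10 is a counterexample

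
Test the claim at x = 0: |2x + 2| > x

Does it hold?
x = 0: LHS = |2·0 + 2| = |2| = 2; 2 > 0 — holds

The relation is satisfied at x = 0.

Answer: Yes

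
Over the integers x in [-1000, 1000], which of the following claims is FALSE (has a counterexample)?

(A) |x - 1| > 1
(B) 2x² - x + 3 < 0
(A) x = 0: LHS = |0 - 1| = |-1| = 1; 1 > 1 — FAILS
(B) x = 0: LHS = 2·0² - 0 + 3 = 3; 3 < 0 — FAILS

Answer: Both A and B are false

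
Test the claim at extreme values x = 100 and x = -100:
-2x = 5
x = 100: LHS = -2·100 = -200; -200 = 5 — FAILS
x = -100: LHS = -2·(-100) = 200; 200 = 5 — FAILS

Answer: No, fails for both x = 100 and x = -100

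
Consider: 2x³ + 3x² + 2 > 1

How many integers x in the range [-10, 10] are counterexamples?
Counterexamples in [-10, 10]: {-10, -9, -8, -7, -6, -5, -4, -3, -2}.

Counting them gives 9 values.

Answer: 9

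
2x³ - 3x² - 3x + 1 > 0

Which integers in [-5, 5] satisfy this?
Holds for: {0, 3, 4, 5}
Fails for: {-5, -4, -3, -2, -1, 1, 2}

Answer: {0, 3, 4, 5}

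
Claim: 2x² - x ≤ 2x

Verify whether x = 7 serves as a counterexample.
Substitute x = 7 into the relation:
x = 7: LHS = 2·7² - 7 = 91, RHS = 2·7 = 14; 91 ≤ 14 — FAILS

Since the claim fails at x = 7, this value is a counterexample.

Answer: Yes, x = 7 is a counterexample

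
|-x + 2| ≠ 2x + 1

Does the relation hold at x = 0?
x = 0: LHS = |-0 + 2| = |2| = 2, RHS = 2·0 + 1 = 1; 2 ≠ 1 — holds

The relation is satisfied at x = 0.

Answer: Yes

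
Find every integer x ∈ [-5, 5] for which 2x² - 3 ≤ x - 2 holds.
Holds for: {0, 1}
Fails for: {-5, -4, -3, -2, -1, 2, 3, 4, 5}

Answer: {0, 1}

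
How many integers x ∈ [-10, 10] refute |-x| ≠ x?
Counterexamples in [-10, 10]: {0, 1, 2, 3, 4, 5, 6, 7, 8, 9, 10}.

Counting them gives 11 values.

Answer: 11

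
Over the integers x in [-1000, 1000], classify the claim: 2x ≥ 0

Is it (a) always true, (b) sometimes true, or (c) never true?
Holds at x = 0: LHS = 2·0 = 0; 0 ≥ 0 — holds
Fails at x = -1: LHS = 2·(-1) = -2; -2 ≥ 0 — FAILS
It is satisfied by some integers in the range but not all.

Answer: Sometimes true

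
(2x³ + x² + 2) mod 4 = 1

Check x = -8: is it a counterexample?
Substitute x = -8 into the relation:
x = -8: LHS = (2·(-8)³ + (-8)² + 2) mod 4 = (-958) mod 4 = 2; 2 = 1 — FAILS

Since the claim fails at x = -8, this value is a counterexample.

Answer: Yes, x = -8 is a counterexample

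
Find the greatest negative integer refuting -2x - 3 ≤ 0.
Testing negative integers from -1 downward:
x = -1: LHS = -2·(-1) - 3 = -1; -1 ≤ 0 — holds
x = -2: LHS = -2·(-2) - 3 = 1; 1 ≤ 0 — FAILS  ← closest negative counterexample to 0

Answer: x = -2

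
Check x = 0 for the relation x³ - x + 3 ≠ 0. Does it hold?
x = 0: LHS = 0³ - 0 + 3 = 3; 3 ≠ 0 — holds

The relation is satisfied at x = 0.

Answer: Yes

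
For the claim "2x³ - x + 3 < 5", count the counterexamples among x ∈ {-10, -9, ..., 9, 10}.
Counterexamples in [-10, 10]: {2, 3, 4, 5, 6, 7, 8, 9, 10}.

Counting them gives 9 values.

Answer: 9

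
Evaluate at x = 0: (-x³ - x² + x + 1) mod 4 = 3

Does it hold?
x = 0: LHS = (-0³ - 0² + 0 + 1) mod 4 = 1 mod 4 = 1; 1 = 3 — FAILS

The relation fails at x = 0, so x = 0 is a counterexample.

Answer: No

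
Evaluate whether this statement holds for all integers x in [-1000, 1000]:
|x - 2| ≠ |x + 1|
Track d = LHS − RHS over the integers in [-1000, 1000]. Equality would need d = 0, but d changes sign only between consecutive integers, jumping over 0:
x = 0: LHS = |0 - 2| = |-2| = 2, RHS = |0 + 1| = |1| = 1; 2 ≠ 1 — holds  (d = 1)
x = 1: LHS = |1 - 2| = |-1| = 1, RHS = |1 + 1| = |2| = 2; 1 ≠ 2 — holds  (d = -1)
Away from these crossings d keeps a constant sign, and checking every integer in [-1000, 1000] confirms d ≠ 0 throughout. Hence the two sides are never equal, so the relation holds for every integer in [-1000, 1000].

No counterexample exists.

Answer: True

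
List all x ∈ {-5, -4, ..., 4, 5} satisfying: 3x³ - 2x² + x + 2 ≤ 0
Holds for: {-5, -4, -3, -2, -1}
Fails for: {0, 1, 2, 3, 4, 5}

Answer: {-5, -4, -3, -2, -1}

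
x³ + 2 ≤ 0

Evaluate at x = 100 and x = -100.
x = 100: LHS = 100³ + 2 = 1000002; 1000002 ≤ 0 — FAILS
x = -100: LHS = (-100)³ + 2 = -999998; -999998 ≤ 0 — holds

Answer: Partially: fails for x = 100, holds for x = -100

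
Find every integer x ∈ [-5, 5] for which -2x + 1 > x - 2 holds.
Holds for: {-5, -4, -3, -2, -1, 0}
Fails for: {1, 2, 3, 4, 5}

Answer: {-5, -4, -3, -2, -1, 0}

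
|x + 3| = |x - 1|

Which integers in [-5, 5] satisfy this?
Holds for: {-1}
Fails for: {-5, -4, -3, -2, 0, 1, 2, 3, 4, 5}

Answer: {-1}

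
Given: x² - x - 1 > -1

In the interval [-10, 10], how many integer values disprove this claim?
Counterexamples in [-10, 10]: {0, 1}.

Counting them gives 2 values.

Answer: 2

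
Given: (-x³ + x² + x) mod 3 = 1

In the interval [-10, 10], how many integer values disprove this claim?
Counterexamples in [-10, 10]: {-9, -6, -3, 0, 3, 6, 9}.

Counting them gives 7 values.

Answer: 7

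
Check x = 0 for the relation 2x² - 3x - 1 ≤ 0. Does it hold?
x = 0: LHS = 2·0² - 3·0 - 1 = -1; -1 ≤ 0 — holds

The relation is satisfied at x = 0.

Answer: Yes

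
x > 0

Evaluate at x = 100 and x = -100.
x = 100: 100 > 0 — holds
x = -100: -100 > 0 — FAILS

Answer: Partially: holds for x = 100, fails for x = -100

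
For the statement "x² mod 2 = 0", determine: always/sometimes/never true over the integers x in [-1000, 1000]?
Holds at x = 0: LHS = (0²) mod 2 = 0 mod 2 = 0; 0 = 0 — holds
Fails at x = 1: LHS = (1²) mod 2 = 1 mod 2 = 1; 1 = 0 — FAILS
It is satisfied by some integers in the range but not all.

Answer: Sometimes true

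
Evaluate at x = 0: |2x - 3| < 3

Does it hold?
x = 0: LHS = |2·0 - 3| = |-3| = 3; 3 < 3 — FAILS

The relation fails at x = 0, so x = 0 is a counterexample.

Answer: No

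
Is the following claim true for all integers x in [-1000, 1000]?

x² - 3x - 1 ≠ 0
Track d = LHS − RHS over the integers in [-1000, 1000]. Equality would need d = 0, but d changes sign only between consecutive integers, jumping over 0:
x = -1: LHS = (-1)² - 3·(-1) - 1 = 3; 3 ≠ 0 — holds  (d = 3)
x = 0: LHS = 0² - 3·0 - 1 = -1; -1 ≠ 0 — holds  (d = -1)
x = 3: LHS = 3² - 3·3 - 1 = -1; -1 ≠ 0 — holds  (d = -1)
x = 4: LHS = 4² - 3·4 - 1 = 3; 3 ≠ 0 — holds  (d = 3)
Away from these crossings d keeps a constant sign, and checking every integer in [-1000, 1000] confirms d ≠ 0 throughout. Hence the two sides are never equal, so the relation holds for every integer in [-1000, 1000].

No counterexample exists.

Answer: True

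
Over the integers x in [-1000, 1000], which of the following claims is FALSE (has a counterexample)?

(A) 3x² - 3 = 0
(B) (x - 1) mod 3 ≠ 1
(A) x = 0: LHS = 3·0² - 3 = -3; -3 = 0 — FAILS
(B) x = -1: LHS = ((-1) - 1) mod 3 = (-2) mod 3 = 1; 1 ≠ 1 — FAILS

Answer: Both A and B are false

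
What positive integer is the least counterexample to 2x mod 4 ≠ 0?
Testing positive integers:
x = 1: LHS = (2·1) mod 4 = 2 mod 4 = 2; 2 ≠ 0 — holds
x = 2: LHS = (2·2) mod 4 = 4 mod 4 = 0; 0 ≠ 0 — FAILS  ← smallest positive counterexample

Answer: x = 2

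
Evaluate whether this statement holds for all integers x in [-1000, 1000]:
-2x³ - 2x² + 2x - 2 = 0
The claim fails at x = 0:
x = 0: LHS = -2·0³ - 2·0² + 2·0 - 2 = -2; -2 = 0 — FAILS

Because a single integer refutes it, the statement is false.

Answer: False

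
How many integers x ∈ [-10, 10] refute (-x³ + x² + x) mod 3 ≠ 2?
For a polynomial with integer coefficients, its value mod 3 depends only on x mod 3, so it suffices to check one representative of each residue class, x = 0, 1, 2:
x = 0: LHS = (-0³ + 0² + 0) mod 3 = 0 mod 3 = 0; 0 ≠ 2 — holds
x = 1: LHS = (-1³ + 1² + 1) mod 3 = 1 mod 3 = 1; 1 ≠ 2 — holds
x = 2: LHS = (-2³ + 2² + 2) mod 3 = (-2) mod 3 = 1; 1 ≠ 2 — holds
The relation holds in every residue class, so the relation holds for every integer in [-10, 10].

No counterexample appears in that range.

Answer: 0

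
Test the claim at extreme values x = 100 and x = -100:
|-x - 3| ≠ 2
x = 100: LHS = |-100 - 3| = |-103| = 103; 103 ≠ 2 — holds
x = -100: LHS = |-(-100) - 3| = |97| = 97; 97 ≠ 2 — holds

Answer: Yes, holds for both x = 100 and x = -100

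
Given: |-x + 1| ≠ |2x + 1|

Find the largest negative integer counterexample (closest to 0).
Testing negative integers from -1 downward:
x = -1: LHS = |-(-1) + 1| = |2| = 2, RHS = |2·(-1) + 1| = |-1| = 1; 2 ≠ 1 — holds
x = -2: LHS = |-(-2) + 1| = |3| = 3, RHS = |2·(-2) + 1| = |-3| = 3; 3 ≠ 3 — FAILS  ← closest negative counterexample to 0

Answer: x = -2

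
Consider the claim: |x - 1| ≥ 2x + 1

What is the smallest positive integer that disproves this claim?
Testing positive integers:
x = 1: LHS = |1 - 1| = |0| = 0, RHS = 2·1 + 1 = 3; 0 ≥ 3 — FAILS  ← smallest positive counterexample

Answer: x = 1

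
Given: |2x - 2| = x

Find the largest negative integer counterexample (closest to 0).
Testing negative integers from -1 downward:
x = -1: LHS = |2·(-1) - 2| = |-4| = 4; 4 = -1 — FAILS  ← closest negative counterexample to 0

Answer: x = -1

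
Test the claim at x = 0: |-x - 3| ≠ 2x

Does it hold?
x = 0: LHS = |-0 - 3| = |-3| = 3, RHS = 2·0 = 0; 3 ≠ 0 — holds

The relation is satisfied at x = 0.

Answer: Yes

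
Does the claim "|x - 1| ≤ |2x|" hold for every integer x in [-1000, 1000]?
The claim fails at x = 0:
x = 0: LHS = |0 - 1| = |-1| = 1, RHS = |2·0| = |0| = 0; 1 ≤ 0 — FAILS

Because a single integer refutes it, the statement is false.

Answer: False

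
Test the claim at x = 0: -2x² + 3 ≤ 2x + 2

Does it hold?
x = 0: LHS = -2·0² + 3 = 3, RHS = 2·0 + 2 = 2; 3 ≤ 2 — FAILS

The relation fails at x = 0, so x = 0 is a counterexample.

Answer: No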